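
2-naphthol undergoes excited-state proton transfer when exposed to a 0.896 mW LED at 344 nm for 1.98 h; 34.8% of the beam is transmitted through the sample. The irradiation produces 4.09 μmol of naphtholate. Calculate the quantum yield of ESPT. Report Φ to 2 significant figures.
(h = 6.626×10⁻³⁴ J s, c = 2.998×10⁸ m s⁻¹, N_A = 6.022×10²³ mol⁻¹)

Φ = 0.34

Product: 4.09 μmol = 4.09×10⁻⁶ mol.
Photon energy at 344 nm: hc/λ = (6.626×10⁻³⁴)(2.998×10⁸)/(344×10⁻⁹) = 5.775×10⁻¹⁹ J.
Energy delivered: (0.896 mW)(7128 s) = 6.387 J.
Photons incident: 6.387 / 5.775×10⁻¹⁹ = 1.106×10¹⁹, i.e. 1.106×10¹⁹/6.022×10²³ = 1.837×10⁻⁵ mol.
Fraction absorbed: 1 − 34.8/100 = 0.6520.
Photons absorbed: 0.6520 × 1.837×10⁻⁵ = 1.198×10⁻⁵ mol.
Φ = 4.09×10⁻⁶ mol / 1.198×10⁻⁵ mol photons = 0.34.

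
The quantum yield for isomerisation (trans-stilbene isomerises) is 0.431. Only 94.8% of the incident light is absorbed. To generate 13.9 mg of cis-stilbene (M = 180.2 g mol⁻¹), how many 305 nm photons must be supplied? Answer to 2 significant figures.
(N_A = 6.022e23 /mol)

1.1e20 photons

Product: 13.9 mg / 180.2 g mol⁻¹ = 7.714e-5 mol.
Photons that must be absorbed: 7.714e-5 / 0.431 = 1.790e-4 mol.
Incident photons needed: 1.790e-4 / 0.948 = 1.888e-4 mol.
Photon count: 1.888e-4 × 6.022e23 = 1.1e20.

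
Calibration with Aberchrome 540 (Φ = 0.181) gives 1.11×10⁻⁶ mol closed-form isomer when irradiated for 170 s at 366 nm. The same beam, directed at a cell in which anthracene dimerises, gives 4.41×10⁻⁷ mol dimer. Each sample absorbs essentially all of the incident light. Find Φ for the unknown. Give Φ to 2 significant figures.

Photons absorbed by the actinometer: 1.11×10⁻⁶ / 0.181 = 6.133×10⁻⁶ mol.
Φ(unknown) = 4.41×10⁻⁷ / 6.133×10⁻⁶ = 0.072.

Φ = 0.072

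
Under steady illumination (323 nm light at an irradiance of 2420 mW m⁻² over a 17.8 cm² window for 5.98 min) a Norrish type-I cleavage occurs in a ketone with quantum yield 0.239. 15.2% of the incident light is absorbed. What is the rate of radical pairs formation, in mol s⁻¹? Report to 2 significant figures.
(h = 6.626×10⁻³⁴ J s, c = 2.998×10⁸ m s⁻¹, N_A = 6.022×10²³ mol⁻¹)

Photon energy at 323 nm: hc/λ = (6.626×10⁻³⁴)(2.998×10⁸)/(323×10⁻⁹) = 6.150×10⁻¹⁹ J.
Energy delivered: (2420 mW m⁻²)(17.8×10⁻⁴ m²)(358.8 s) = 1.546 J.
Photons incident: 1.546 / 6.150×10⁻¹⁹ = 2.514×10¹⁸, i.e. 2.514×10¹⁸/6.022×10²³ = 4.175×10⁻⁶ mol.
Photons absorbed: 0.152 × 4.175×10⁻⁶ = 6.346×10⁻⁷ mol.
Product formed: 0.239 × 6.346×10⁻⁷ = 1.517×10⁻⁷ mol.
Rate: 1.517×10⁻⁷ / 358.8 s = 4.2×10⁻¹⁰ mol s⁻¹.

4.2×10⁻¹⁰ mol s⁻¹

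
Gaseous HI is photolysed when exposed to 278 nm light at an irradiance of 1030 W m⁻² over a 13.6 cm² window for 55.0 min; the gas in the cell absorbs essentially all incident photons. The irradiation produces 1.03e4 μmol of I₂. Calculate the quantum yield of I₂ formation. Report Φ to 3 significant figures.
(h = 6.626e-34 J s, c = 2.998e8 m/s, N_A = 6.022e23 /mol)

Φ = 0.959

Product: 1.03e4 μmol = 0.0103 mol.
Photon energy at 278 nm: hc/λ = (6.626e-34)(2.998e8)/(278e-9) = 7.146e-19 J.
Energy delivered: (1030 W m⁻²)(13.6e-4 m²)(3300 s) = 4623 J.
Photons incident: 4623 / 7.146e-19 = 6.469e21, i.e. 6.469e21/6.022e23 = 0.01074 mol.
Φ = 0.0103 mol / 0.01074 mol photons = 0.959.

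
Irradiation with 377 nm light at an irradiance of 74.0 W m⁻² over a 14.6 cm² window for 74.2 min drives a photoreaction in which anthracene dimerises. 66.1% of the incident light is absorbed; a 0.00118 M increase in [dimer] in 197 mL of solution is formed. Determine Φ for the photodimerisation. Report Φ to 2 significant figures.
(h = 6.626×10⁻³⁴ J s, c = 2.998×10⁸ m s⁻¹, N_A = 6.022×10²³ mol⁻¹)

Φ = 0.23

Product: (0.00118 M)(0.197 L) = 2.325×10⁻⁴ mol.
Photon energy at 377 nm: hc/λ = (6.626×10⁻³⁴)(2.998×10⁸)/(377×10⁻⁹) = 5.269×10⁻¹⁹ J.
Energy delivered: (74.0 W m⁻²)(14.6×10⁻⁴ m²)(4452 s) = 481.0 J.
Photons incident: 481.0 / 5.269×10⁻¹⁹ = 9.129×10²⁰, i.e. 9.129×10²⁰/6.022×10²³ = 0.001516 mol.
Photons absorbed: 0.661 × 0.001516 = 0.001002 mol.
Φ = 2.325×10⁻⁴ mol / 0.001002 mol photons = 0.23.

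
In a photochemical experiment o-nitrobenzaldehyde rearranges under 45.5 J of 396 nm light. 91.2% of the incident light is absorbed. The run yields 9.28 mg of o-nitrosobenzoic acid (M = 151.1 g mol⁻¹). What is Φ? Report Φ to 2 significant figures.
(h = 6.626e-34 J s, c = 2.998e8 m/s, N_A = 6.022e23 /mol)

Φ = 0.45

Product: 9.28 mg / 151.1 g mol⁻¹ = 6.142e-5 mol.
Photon energy at 396 nm: hc/λ = (6.626e-34)(2.998e8)/(396e-9) = 5.016e-19 J.
Photons incident: 45.5 / 5.016e-19 = 9.071e19, i.e. 9.071e19/6.022e23 = 1.506e-4 mol.
Photons absorbed: 0.912 × 1.506e-4 = 1.373e-4 mol.
Φ = 6.142e-5 mol / 1.373e-4 mol photons = 0.45.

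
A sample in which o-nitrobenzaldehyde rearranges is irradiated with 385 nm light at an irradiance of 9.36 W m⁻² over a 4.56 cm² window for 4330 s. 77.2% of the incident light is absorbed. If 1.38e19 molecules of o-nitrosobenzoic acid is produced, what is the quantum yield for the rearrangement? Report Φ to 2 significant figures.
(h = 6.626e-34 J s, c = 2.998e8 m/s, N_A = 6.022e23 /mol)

Φ = 0.50

Product: 1.38e19 / 6.022e23 = 2.292e-5 mol.
Photon energy at 385 nm: hc/λ = (6.626e-34)(2.998e8)/(385e-9) = 5.160e-19 J.
Energy delivered: (9.36 W m⁻²)(4.56e-4 m²)(4330 s) = 18.48 J.
Photons incident: 18.48 / 5.160e-19 = 3.581e19, i.e. 3.581e19/6.022e23 = 5.947e-5 mol.
Photons absorbed: 0.772 × 5.947e-5 = 4.591e-5 mol.
Φ = 2.292e-5 mol / 4.591e-5 mol photons = 0.50.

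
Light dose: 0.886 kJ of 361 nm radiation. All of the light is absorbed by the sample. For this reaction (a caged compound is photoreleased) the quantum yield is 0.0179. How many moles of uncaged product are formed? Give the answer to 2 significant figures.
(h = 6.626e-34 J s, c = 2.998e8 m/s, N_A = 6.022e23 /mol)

Photon energy at 361 nm: hc/λ = (6.626e-34)(2.998e8)/(361e-9) = 5.503e-19 J.
Incident energy: 0.886 kJ = 886 J.
Photons incident: 886 / 5.503e-19 = 1.610e21, i.e. 1.610e21/6.022e23 = 0.002674 mol.
Product: Φ × n_abs = 0.0179 × 0.002674 = 4.786e-5 mol.

4.8e-5 mol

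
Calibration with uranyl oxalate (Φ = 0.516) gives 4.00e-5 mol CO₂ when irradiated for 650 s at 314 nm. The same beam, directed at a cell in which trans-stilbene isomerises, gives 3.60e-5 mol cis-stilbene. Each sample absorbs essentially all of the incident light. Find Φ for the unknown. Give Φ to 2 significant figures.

Photons absorbed by the actinometer: 4.00e-5 / 0.516 = 7.752e-5 mol.
Φ(unknown) = 3.60e-5 / 7.752e-5 = 0.46.

Φ = 0.46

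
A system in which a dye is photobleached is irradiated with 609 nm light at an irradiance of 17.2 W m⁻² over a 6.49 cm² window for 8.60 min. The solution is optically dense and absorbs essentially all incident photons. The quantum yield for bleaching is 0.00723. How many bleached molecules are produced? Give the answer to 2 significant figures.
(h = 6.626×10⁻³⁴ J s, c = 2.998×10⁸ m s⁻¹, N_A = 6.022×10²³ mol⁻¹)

Photon energy at 609 nm: hc/λ = (6.626×10⁻³⁴)(2.998×10⁸)/(609×10⁻⁹) = 3.262×10⁻¹⁹ J.
Energy delivered: (17.2 W m⁻²)(6.49×10⁻⁴ m²)(516 s) = 5.760 J.
Photons incident: 5.760 / 3.262×10⁻¹⁹ = 1.766×10¹⁹, i.e. 1.766×10¹⁹/6.022×10²³ = 2.933×10⁻⁵ mol.
Product: Φ × n_abs = 0.00723 × 2.933×10⁻⁵ = 2.121×10⁻⁷ mol.
As a count: 2.121×10⁻⁷ × 6.022×10²³ = 1.3×10¹⁷.

1.3×10¹⁷ bleached molecules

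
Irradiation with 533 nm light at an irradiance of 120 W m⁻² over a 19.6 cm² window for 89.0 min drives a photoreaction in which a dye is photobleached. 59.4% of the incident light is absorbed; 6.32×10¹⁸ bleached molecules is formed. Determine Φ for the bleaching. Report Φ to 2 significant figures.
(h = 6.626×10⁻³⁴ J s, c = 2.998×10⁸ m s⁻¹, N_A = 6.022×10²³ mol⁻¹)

Product: 6.32×10¹⁸ / 6.022×10²³ = 1.049×10⁻⁵ mol.
Photon energy at 533 nm: hc/λ = (6.626×10⁻³⁴)(2.998×10⁸)/(533×10⁻⁹) = 3.727×10⁻¹⁹ J.
Energy delivered: (120 W m⁻²)(19.6×10⁻⁴ m²)(5340 s) = 1256 J.
Photons incident: 1256 / 3.727×10⁻¹⁹ = 3.370×10²¹, i.e. 3.370×10²¹/6.022×10²³ = 0.005596 mol.
Photons absorbed: 0.594 × 0.005596 = 0.003324 mol.
Φ = 1.049×10⁻⁵ mol / 0.003324 mol photons = 0.0032.

Φ = 0.0032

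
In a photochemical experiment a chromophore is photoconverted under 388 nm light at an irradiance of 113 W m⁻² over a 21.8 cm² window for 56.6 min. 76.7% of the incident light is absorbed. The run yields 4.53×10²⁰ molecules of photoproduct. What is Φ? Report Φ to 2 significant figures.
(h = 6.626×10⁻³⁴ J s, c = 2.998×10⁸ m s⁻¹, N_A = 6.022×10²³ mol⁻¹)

Product: 4.53×10²⁰ / 6.022×10²³ = 7.522×10⁻⁴ mol.
Photon energy at 388 nm: hc/λ = (6.626×10⁻³⁴)(2.998×10⁸)/(388×10⁻⁹) = 5.120×10⁻¹⁹ J.
Energy delivered: (113 W m⁻²)(21.8×10⁻⁴ m²)(3396 s) = 836.6 J.
Photons incident: 836.6 / 5.120×10⁻¹⁹ = 1.634×10²¹, i.e. 1.634×10²¹/6.022×10²³ = 0.002713 mol.
Photons absorbed: 0.767 × 0.002713 = 0.002081 mol.
Φ = 7.522×10⁻⁴ mol / 0.002081 mol photons = 0.36.

Φ = 0.36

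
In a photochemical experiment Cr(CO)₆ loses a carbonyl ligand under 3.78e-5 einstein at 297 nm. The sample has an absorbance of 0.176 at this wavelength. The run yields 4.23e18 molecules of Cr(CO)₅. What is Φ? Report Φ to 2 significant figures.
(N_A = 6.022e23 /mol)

Φ = 0.56

Product: 4.23e18 / 6.022e23 = 7.024e-6 mol.
Fraction absorbed: 1 − 10^(−0.176) = 0.3332.
Photons absorbed: 0.3332 × 3.78e-5 = 1.259e-5 mol.
Φ = 7.024e-6 mol / 1.259e-5 mol photons = 0.56.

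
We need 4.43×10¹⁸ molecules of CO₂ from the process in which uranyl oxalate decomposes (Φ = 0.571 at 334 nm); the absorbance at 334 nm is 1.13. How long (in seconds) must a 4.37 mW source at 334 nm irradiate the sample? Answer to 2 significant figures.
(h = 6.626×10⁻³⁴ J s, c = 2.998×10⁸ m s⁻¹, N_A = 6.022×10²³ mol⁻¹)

Product: 4.43×10¹⁸ / 6.022×10²³ = 7.356×10⁻⁶ mol.
Photons that must be absorbed: 7.356×10⁻⁶ / 0.571 = 1.288×10⁻⁵ mol.
Fraction absorbed: 1 − 10^(−1.13) = 0.9259.
Incident photons needed: 1.288×10⁻⁵ / 0.9259 = 1.391×10⁻⁵ mol.
Photon energy: hc/λ = 5.948×10⁻¹⁹ J; per mole, 3.582×10⁵ J mol⁻¹.
Energy required: 1.391×10⁻⁵ × 3.582×10⁵ = 4.983 J.
Time: 4.983 J / 0.00437 W = 1100 s.

t ≈ 1100 s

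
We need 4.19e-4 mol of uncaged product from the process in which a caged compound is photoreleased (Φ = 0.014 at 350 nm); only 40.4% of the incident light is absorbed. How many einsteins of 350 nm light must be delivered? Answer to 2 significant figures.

Photons that must be absorbed: 4.19e-4 / 0.014 = 0.02993 mol.
Incident photons needed: 0.02993 / 0.404 = 0.07408 mol.

0.074 einstein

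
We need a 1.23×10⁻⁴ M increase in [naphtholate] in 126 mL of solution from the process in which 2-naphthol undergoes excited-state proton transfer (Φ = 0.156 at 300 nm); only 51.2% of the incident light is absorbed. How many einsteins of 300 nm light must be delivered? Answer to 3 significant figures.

Product: (1.23×10⁻⁴ M)(0.126 L) = 1.550×10⁻⁵ mol.
Photons that must be absorbed: 1.550×10⁻⁵ / 0.156 = 9.936×10⁻⁵ mol.
Incident photons needed: 9.936×10⁻⁵ / 0.512 = 1.941×10⁻⁴ mol.

1.94×10⁻⁴ einstein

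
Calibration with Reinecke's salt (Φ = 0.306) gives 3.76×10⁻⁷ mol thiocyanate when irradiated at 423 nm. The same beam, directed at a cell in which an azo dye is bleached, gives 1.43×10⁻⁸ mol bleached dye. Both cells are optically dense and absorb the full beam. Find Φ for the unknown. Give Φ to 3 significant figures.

Photons absorbed by the actinometer: 3.76×10⁻⁷ / 0.306 = 1.229×10⁻⁶ mol.
Φ(unknown) = 1.43×10⁻⁸ / 1.229×10⁻⁶ = 0.0116.

Φ = 0.0116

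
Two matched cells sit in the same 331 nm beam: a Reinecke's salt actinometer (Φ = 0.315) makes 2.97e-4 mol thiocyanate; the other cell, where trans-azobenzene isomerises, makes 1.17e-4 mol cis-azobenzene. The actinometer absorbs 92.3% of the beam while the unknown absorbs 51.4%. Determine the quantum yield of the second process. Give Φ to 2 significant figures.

Photons absorbed by the actinometer: 2.97e-4 / 0.315 = 9.429e-4 mol.
Incident flux: 9.429e-4 / 0.923 = 0.001022 einstein.
Absorbed by unknown: 0.514 × 0.001022 = 5.253e-4 mol.
Φ(unknown) = 1.17e-4 / 5.253e-4 = 0.22.

Φ = 0.22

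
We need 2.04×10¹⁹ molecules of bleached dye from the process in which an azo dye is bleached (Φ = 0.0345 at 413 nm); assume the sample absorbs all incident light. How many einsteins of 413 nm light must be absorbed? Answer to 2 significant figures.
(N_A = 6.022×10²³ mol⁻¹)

Product: 2.04×10¹⁹ / 6.022×10²³ = 3.388×10⁻⁵ mol.
Photons that must be absorbed: 3.388×10⁻⁵ / 0.0345 = 9.820×10⁻⁴ mol.

9.8×10⁻⁴ einstein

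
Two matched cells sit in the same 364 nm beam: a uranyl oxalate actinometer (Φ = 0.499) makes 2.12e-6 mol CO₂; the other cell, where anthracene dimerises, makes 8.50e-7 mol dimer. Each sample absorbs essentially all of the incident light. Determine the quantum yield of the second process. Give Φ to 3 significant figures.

Φ = 0.200

Photons absorbed by the actinometer: 2.12e-6 / 0.499 = 4.248e-6 mol.
Φ(unknown) = 8.50e-7 / 4.248e-6 = 0.200.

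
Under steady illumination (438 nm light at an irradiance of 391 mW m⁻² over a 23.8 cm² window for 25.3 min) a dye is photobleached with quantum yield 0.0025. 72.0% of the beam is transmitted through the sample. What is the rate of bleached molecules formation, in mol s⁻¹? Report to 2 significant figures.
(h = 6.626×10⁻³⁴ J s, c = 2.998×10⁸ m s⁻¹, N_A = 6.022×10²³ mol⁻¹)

2.4×10⁻¹² mol s⁻¹

Photon energy at 438 nm: hc/λ = (6.626×10⁻³⁴)(2.998×10⁸)/(438×10⁻⁹) = 4.535×10⁻¹⁹ J.
Energy delivered: (391 mW m⁻²)(23.8×10⁻⁴ m²)(1518 s) = 1.413 J.
Photons incident: 1.413 / 4.535×10⁻¹⁹ = 3.116×10¹⁸, i.e. 3.116×10¹⁸/6.022×10²³ = 5.174×10⁻⁶ mol.
Fraction absorbed: 1 − 72.0/100 = 0.2800.
Photons absorbed: 0.2800 × 5.174×10⁻⁶ = 1.449×10⁻⁶ mol.
Product formed: 0.0025 × 1.449×10⁻⁶ = 3.623×10⁻⁹ mol.
Rate: 3.623×10⁻⁹ / 1518 s = 2.4×10⁻¹² mol s⁻¹.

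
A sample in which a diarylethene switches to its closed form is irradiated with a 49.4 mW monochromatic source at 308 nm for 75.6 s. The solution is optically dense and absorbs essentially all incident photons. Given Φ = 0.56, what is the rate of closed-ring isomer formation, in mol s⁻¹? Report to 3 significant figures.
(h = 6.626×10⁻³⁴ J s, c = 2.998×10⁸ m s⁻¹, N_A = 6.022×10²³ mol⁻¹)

Photon energy at 308 nm: hc/λ = (6.626×10⁻³⁴)(2.998×10⁸)/(308×10⁻⁹) = 6.450×10⁻¹⁹ J.
Energy delivered: (49.4 mW)(75.6 s) = 3.735 J.
Photons incident: 3.735 / 6.450×10⁻¹⁹ = 5.791×10¹⁸, i.e. 5.791×10¹⁸/6.022×10²³ = 9.616×10⁻⁶ mol.
Product formed: 0.56 × 9.616×10⁻⁶ = 5.385×10⁻⁶ mol.
Rate: 5.385×10⁻⁶ / 75.6 s = 7.12×10⁻⁸ mol s⁻¹.

7.12×10⁻⁸ mol s⁻¹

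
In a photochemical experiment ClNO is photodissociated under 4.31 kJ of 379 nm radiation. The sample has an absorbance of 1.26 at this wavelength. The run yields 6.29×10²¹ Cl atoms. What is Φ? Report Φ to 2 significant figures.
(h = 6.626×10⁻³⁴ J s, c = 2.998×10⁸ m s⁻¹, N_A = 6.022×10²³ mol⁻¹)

Product: 6.29×10²¹ / 6.022×10²³ = 0.01045 mol.
Photon energy at 379 nm: hc/λ = (6.626×10⁻³⁴)(2.998×10⁸)/(379×10⁻⁹) = 5.241×10⁻¹⁹ J.
Incident energy: 4.31 kJ = 4310 J.
Photons incident: 4310 / 5.241×10⁻¹⁹ = 8.224×10²¹, i.e. 8.224×10²¹/6.022×10²³ = 0.01366 mol.
Fraction absorbed: 1 − 10^(−1.26) = 0.9450.
Photons absorbed: 0.9450 × 0.01366 = 0.01291 mol.
Φ = 0.01045 mol / 0.01291 mol photons = 0.81.

Φ = 0.81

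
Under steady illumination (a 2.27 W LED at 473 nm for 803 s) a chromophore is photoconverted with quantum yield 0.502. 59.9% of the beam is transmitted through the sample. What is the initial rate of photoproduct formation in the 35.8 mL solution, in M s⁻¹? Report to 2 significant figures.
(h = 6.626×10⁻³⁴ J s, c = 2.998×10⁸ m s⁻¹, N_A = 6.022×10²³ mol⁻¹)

Photon energy at 473 nm: hc/λ = (6.626×10⁻³⁴)(2.998×10⁸)/(473×10⁻⁹) = 4.200×10⁻¹⁹ J.
Energy delivered: (2.27 W)(803 s) = 1823 J.
Photons incident: 1823 / 4.200×10⁻¹⁹ = 4.340×10²¹, i.e. 4.340×10²¹/6.022×10²³ = 0.007207 mol.
Fraction absorbed: 1 − 59.9/100 = 0.4010.
Photons absorbed: 0.4010 × 0.007207 = 0.002890 mol.
Product formed: 0.502 × 0.002890 = 0.001451 mol.
Rate: 0.001451 mol / (803 s × 0.0358 L) = 5.0×10⁻⁵ M s⁻¹.

5.0×10⁻⁵ M s⁻¹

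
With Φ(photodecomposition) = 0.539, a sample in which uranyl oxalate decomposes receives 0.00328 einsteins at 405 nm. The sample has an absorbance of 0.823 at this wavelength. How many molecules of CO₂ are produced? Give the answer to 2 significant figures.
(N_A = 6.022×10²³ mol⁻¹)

9.0×10²⁰ molecules

Fraction absorbed: 1 − 10^(−0.823) = 0.8497.
Photons absorbed: 0.8497 × 0.00328 = 0.002787 mol.
Product: Φ × n_abs = 0.539 × 0.002787 = 0.001502 mol.
As a count: 0.001502 × 6.022×10²³ = 9.0×10²⁰.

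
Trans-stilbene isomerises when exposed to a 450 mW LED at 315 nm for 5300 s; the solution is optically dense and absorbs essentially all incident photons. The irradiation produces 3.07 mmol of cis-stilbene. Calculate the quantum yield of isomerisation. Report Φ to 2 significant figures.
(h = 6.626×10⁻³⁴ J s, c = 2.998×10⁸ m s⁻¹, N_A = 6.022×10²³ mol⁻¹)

Φ = 0.49

Product: 3.07 mmol = 0.00307 mol.
Photon energy at 315 nm: hc/λ = (6.626×10⁻³⁴)(2.998×10⁸)/(315×10⁻⁹) = 6.306×10⁻¹⁹ J.
Energy delivered: (450 mW)(5300 s) = 2385 J.
Photons incident: 2385 / 6.306×10⁻¹⁹ = 3.782×10²¹, i.e. 3.782×10²¹/6.022×10²³ = 0.006280 mol.
Φ = 0.00307 mol / 0.006280 mol photons = 0.49.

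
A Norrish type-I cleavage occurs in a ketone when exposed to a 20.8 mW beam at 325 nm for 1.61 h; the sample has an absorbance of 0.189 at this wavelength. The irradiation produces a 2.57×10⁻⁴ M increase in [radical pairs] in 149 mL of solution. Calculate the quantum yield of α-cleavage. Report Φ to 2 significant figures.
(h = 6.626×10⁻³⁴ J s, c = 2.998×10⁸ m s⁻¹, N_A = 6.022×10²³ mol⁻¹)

Product: (2.57×10⁻⁴ M)(0.149 L) = 3.829×10⁻⁵ mol.
Photon energy at 325 nm: hc/λ = (6.626×10⁻³⁴)(2.998×10⁸)/(325×10⁻⁹) = 6.112×10⁻¹⁹ J.
Energy delivered: (20.8 mW)(5796 s) = 120.6 J.
Photons incident: 120.6 / 6.112×10⁻¹⁹ = 1.973×10²⁰, i.e. 1.973×10²⁰/6.022×10²³ = 3.276×10⁻⁴ mol.
Fraction absorbed: 1 − 10^(−0.189) = 0.3529.
Photons absorbed: 0.3529 × 3.276×10⁻⁴ = 1.156×10⁻⁴ mol.
Φ = 3.829×10⁻⁵ mol / 1.156×10⁻⁴ mol photons = 0.33.

Φ = 0.33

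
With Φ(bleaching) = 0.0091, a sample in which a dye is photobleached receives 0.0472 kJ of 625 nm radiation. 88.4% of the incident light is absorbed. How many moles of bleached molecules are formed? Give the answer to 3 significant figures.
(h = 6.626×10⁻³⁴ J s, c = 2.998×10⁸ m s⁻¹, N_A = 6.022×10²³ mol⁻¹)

Photon energy at 625 nm: hc/λ = (6.626×10⁻³⁴)(2.998×10⁸)/(625×10⁻⁹) = 3.178×10⁻¹⁹ J.
Incident energy: 0.0472 kJ = 47.2 J.
Photons incident: 47.2 / 3.178×10⁻¹⁹ = 1.485×10²⁰, i.e. 1.485×10²⁰/6.022×10²³ = 2.466×10⁻⁴ mol.
Photons absorbed: 0.884 × 2.466×10⁻⁴ = 2.180×10⁻⁴ mol.
Product: Φ × n_abs = 0.0091 × 2.180×10⁻⁴ = 1.984×10⁻⁶ mol.

1.98×10⁻⁶ mol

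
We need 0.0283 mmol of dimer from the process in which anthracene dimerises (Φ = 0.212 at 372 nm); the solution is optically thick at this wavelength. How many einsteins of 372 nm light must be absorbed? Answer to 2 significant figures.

Product: 0.0283 mmol = 2.83×10⁻⁵ mol.
Photons that must be absorbed: 2.83×10⁻⁵ / 0.212 = 1.335×10⁻⁴ mol.

1.3×10⁻⁴ einstein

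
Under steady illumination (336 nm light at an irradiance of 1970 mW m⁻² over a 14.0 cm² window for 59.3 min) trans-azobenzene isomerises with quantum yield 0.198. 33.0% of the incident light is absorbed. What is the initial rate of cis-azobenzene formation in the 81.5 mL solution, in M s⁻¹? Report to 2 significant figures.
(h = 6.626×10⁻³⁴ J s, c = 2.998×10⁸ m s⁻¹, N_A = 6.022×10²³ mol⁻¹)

6.2×10⁻⁹ M s⁻¹

Photon energy at 336 nm: hc/λ = (6.626×10⁻³⁴)(2.998×10⁸)/(336×10⁻⁹) = 5.912×10⁻¹⁹ J.
Energy delivered: (1970 mW m⁻²)(14.0×10⁻⁴ m²)(3558 s) = 9.813 J.
Photons incident: 9.813 / 5.912×10⁻¹⁹ = 1.660×10¹⁹, i.e. 1.660×10¹⁹/6.022×10²³ = 2.757×10⁻⁵ mol.
Photons absorbed: 0.330 × 2.757×10⁻⁵ = 9.098×10⁻⁶ mol.
Product formed: 0.198 × 9.098×10⁻⁶ = 1.801×10⁻⁶ mol.
Rate: 1.801×10⁻⁶ mol / (3558 s × 0.0815 L) = 6.2×10⁻⁹ M s⁻¹.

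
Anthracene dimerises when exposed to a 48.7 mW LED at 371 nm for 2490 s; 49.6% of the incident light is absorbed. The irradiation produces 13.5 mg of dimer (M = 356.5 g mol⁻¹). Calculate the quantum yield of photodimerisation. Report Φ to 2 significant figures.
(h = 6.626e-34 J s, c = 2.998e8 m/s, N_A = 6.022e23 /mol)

Φ = 0.20

Product: 13.5 mg / 356.5 g mol⁻¹ = 3.787e-5 mol.
Photon energy at 371 nm: hc/λ = (6.626e-34)(2.998e8)/(371e-9) = 5.354e-19 J.
Energy delivered: (48.7 mW)(2490 s) = 121.3 J.
Photons incident: 121.3 / 5.354e-19 = 2.266e20, i.e. 2.266e20/6.022e23 = 3.763e-4 mol.
Photons absorbed: 0.496 × 3.763e-4 = 1.866e-4 mol.
Φ = 3.787e-5 mol / 1.866e-4 mol photons = 0.20.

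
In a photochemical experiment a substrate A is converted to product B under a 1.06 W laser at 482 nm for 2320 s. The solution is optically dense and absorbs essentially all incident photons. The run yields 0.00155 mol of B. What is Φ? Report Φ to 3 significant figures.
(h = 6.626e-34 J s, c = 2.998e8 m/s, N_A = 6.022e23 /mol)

Photon energy at 482 nm: hc/λ = (6.626e-34)(2.998e8)/(482e-9) = 4.121e-19 J.
Energy delivered: (1.06 W)(2320 s) = 2459 J.
Photons incident: 2459 / 4.121e-19 = 5.967e21, i.e. 5.967e21/6.022e23 = 0.009909 mol.
Φ = 0.00155 mol / 0.009909 mol photons = 0.156.

Φ = 0.156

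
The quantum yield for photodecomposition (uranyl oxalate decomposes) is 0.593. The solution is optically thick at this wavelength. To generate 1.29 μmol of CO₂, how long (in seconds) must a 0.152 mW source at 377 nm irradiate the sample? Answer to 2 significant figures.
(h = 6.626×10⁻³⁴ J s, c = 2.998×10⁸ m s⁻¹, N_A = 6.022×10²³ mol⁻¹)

t ≈ 4500 s

Product: 1.29 μmol = 1.29×10⁻⁶ mol.
Photons that must be absorbed: 1.29×10⁻⁶ / 0.593 = 2.175×10⁻⁶ mol.
Photon energy: hc/λ = 5.269×10⁻¹⁹ J; per mole, 3.173×10⁵ J mol⁻¹.
Energy required: 2.175×10⁻⁶ × 3.173×10⁵ = 0.6901 J.
Time: 0.6901 J / 0.000152 W = 4500 s.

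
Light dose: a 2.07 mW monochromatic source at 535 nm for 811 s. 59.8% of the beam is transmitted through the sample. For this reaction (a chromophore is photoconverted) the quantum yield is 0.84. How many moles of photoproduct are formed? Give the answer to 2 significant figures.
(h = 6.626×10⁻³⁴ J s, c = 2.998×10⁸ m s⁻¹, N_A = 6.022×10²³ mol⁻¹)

2.5×10⁻⁶ mol

Photon energy at 535 nm: hc/λ = (6.626×10⁻³⁴)(2.998×10⁸)/(535×10⁻⁹) = 3.713×10⁻¹⁹ J.
Energy delivered: (2.07 mW)(811 s) = 1.679 J.
Photons incident: 1.679 / 3.713×10⁻¹⁹ = 4.522×10¹⁸, i.e. 4.522×10¹⁸/6.022×10²³ = 7.509×10⁻⁶ mol.
Fraction absorbed: 1 − 59.8/100 = 0.4020.
Photons absorbed: 0.4020 × 7.509×10⁻⁶ = 3.019×10⁻⁶ mol.
Product: Φ × n_abs = 0.84 × 3.019×10⁻⁶ = 2.536×10⁻⁶ mol.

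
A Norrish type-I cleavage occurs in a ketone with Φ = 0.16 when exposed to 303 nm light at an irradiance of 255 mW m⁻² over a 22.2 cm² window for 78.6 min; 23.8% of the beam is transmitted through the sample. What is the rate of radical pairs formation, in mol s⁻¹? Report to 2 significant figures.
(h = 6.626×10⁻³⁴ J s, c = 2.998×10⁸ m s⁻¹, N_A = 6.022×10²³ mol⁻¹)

Photon energy at 303 nm: hc/λ = (6.626×10⁻³⁴)(2.998×10⁸)/(303×10⁻⁹) = 6.556×10⁻¹⁹ J.
Energy delivered: (255 mW m⁻²)(22.2×10⁻⁴ m²)(4716 s) = 2.670 J.
Photons incident: 2.670 / 6.556×10⁻¹⁹ = 4.073×10¹⁸, i.e. 4.073×10¹⁸/6.022×10²³ = 6.764×10⁻⁶ mol.
Fraction absorbed: 1 − 23.8/100 = 0.7620.
Photons absorbed: 0.7620 × 6.764×10⁻⁶ = 5.154×10⁻⁶ mol.
Product formed: 0.16 × 5.154×10⁻⁶ = 8.246×10⁻⁷ mol.
Rate: 8.246×10⁻⁷ / 4716 s = 1.7×10⁻¹⁰ mol s⁻¹.

1.7×10⁻¹⁰ mol s⁻¹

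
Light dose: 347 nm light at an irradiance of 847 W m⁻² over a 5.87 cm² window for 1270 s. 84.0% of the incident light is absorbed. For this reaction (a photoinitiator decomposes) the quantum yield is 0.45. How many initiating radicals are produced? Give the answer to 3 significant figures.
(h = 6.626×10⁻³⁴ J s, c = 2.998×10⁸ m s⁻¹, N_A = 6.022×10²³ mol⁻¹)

4.17×10²⁰ initiating radicals

Photon energy at 347 nm: hc/λ = (6.626×10⁻³⁴)(2.998×10⁸)/(347×10⁻⁹) = 5.725×10⁻¹⁹ J.
Energy delivered: (847 W m⁻²)(5.87×10⁻⁴ m²)(1270 s) = 631.4 J.
Photons incident: 631.4 / 5.725×10⁻¹⁹ = 1.103×10²¹, i.e. 1.103×10²¹/6.022×10²³ = 0.001832 mol.
Photons absorbed: 0.840 × 0.001832 = 0.001539 mol.
Product: Φ × n_abs = 0.45 × 0.001539 = 6.926×10⁻⁴ mol.
As a count: 6.926×10⁻⁴ × 6.022×10²³ = 4.17×10²⁰.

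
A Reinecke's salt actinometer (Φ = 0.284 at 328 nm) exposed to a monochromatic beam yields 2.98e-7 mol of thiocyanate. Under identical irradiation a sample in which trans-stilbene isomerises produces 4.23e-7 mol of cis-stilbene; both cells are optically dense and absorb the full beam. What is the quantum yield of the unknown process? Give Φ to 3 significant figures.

Φ = 0.403

Photons absorbed by the actinometer: 2.98e-7 / 0.284 = 1.049e-6 mol.
Φ(unknown) = 4.23e-7 / 1.049e-6 = 0.403.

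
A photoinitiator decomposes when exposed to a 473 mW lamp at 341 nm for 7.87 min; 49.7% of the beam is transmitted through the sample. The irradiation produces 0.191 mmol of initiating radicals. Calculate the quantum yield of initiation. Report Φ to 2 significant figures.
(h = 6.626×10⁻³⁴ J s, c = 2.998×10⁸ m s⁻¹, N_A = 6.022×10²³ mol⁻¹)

Φ = 0.60

Product: 0.191 mmol = 1.91×10⁻⁴ mol.
Photon energy at 341 nm: hc/λ = (6.626×10⁻³⁴)(2.998×10⁸)/(341×10⁻⁹) = 5.825×10⁻¹⁹ J.
Energy delivered: (473 mW)(472.2 s) = 223.4 J.
Photons incident: 223.4 / 5.825×10⁻¹⁹ = 3.835×10²⁰, i.e. 3.835×10²⁰/6.022×10²³ = 6.368×10⁻⁴ mol.
Fraction absorbed: 1 − 49.7/100 = 0.5030.
Photons absorbed: 0.5030 × 6.368×10⁻⁴ = 3.203×10⁻⁴ mol.
Φ = 1.91×10⁻⁴ mol / 3.203×10⁻⁴ mol photons = 0.60.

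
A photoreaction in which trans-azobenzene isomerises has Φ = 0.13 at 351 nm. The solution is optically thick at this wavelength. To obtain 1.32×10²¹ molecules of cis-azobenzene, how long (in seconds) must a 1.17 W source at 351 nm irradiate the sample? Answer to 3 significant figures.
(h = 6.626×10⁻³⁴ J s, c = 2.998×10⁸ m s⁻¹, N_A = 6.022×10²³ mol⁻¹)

t ≈ 4910 s

Product: 1.32×10²¹ / 6.022×10²³ = 0.002192 mol.
Photons that must be absorbed: 0.002192 / 0.13 = 0.01686 mol.
Photon energy: hc/λ = 5.659×10⁻¹⁹ J; per mole, 3.408×10⁵ J mol⁻¹.
Energy required: 0.01686 × 3.408×10⁵ = 5746 J.
Time: 5746 J / 1.17 W = 4910 s.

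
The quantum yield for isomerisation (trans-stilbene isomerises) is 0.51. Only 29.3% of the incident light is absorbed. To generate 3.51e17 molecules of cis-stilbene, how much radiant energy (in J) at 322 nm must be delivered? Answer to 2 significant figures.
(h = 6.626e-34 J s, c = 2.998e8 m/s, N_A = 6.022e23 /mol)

1.4 J

Product: 3.51e17 / 6.022e23 = 5.829e-7 mol.
Photons that must be absorbed: 5.829e-7 / 0.51 = 1.143e-6 mol.
Incident photons needed: 1.143e-6 / 0.293 = 3.901e-6 mol.
Photon energy: hc/λ = 6.169e-19 J; per mole, 3.715e5 J mol⁻¹.
Energy required: 3.901e-6 × 3.715e5 = 1.4 J.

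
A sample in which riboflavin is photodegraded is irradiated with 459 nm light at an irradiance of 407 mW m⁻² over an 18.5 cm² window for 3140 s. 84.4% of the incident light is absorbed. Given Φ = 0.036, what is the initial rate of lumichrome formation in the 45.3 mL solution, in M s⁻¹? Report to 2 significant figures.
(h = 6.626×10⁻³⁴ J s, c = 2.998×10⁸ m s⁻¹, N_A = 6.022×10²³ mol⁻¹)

1.9×10⁻⁹ M s⁻¹

Photon energy at 459 nm: hc/λ = (6.626×10⁻³⁴)(2.998×10⁸)/(459×10⁻⁹) = 4.328×10⁻¹⁹ J.
Energy delivered: (407 mW m⁻²)(18.5×10⁻⁴ m²)(3140 s) = 2.364 J.
Photons incident: 2.364 / 4.328×10⁻¹⁹ = 5.462×10¹⁸, i.e. 5.462×10¹⁸/6.022×10²³ = 9.070×10⁻⁶ mol.
Photons absorbed: 0.844 × 9.070×10⁻⁶ = 7.655×10⁻⁶ mol.
Product formed: 0.036 × 7.655×10⁻⁶ = 2.756×10⁻⁷ mol.
Rate: 2.756×10⁻⁷ mol / (3140 s × 0.0453 L) = 1.9×10⁻⁹ M s⁻¹.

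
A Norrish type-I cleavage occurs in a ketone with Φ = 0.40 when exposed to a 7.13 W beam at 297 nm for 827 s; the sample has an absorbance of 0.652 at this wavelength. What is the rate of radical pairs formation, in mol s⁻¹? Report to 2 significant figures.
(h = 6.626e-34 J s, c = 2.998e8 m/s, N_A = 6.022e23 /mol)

Photon energy at 297 nm: hc/λ = (6.626e-34)(2.998e8)/(297e-9) = 6.688e-19 J.
Energy delivered: (7.13 W)(827 s) = 5897 J.
Photons incident: 5897 / 6.688e-19 = 8.817e21, i.e. 8.817e21/6.022e23 = 0.01464 mol.
Fraction absorbed: 1 − 10^(−0.652) = 0.7772.
Photons absorbed: 0.7772 × 0.01464 = 0.01138 mol.
Product formed: 0.40 × 0.01138 = 0.004552 mol.
Rate: 0.004552 / 827 s = 5.5e-6 mol s⁻¹.

5.5e-6 mol s⁻¹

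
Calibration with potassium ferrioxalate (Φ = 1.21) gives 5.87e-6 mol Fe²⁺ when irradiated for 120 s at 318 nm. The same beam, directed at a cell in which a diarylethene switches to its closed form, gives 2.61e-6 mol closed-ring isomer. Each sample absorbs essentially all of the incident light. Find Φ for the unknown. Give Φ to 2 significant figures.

Photons absorbed by the actinometer: 5.87e-6 / 1.21 = 4.851e-6 mol.
Φ(unknown) = 2.61e-6 / 4.851e-6 = 0.54.

Φ = 0.54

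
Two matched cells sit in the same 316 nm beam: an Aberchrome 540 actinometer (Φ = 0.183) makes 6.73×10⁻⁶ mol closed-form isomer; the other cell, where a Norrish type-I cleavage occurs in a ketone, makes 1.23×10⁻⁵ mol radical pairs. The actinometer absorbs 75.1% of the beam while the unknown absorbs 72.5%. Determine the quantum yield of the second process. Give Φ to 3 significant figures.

Φ = 0.346

Photons absorbed by the actinometer: 6.73×10⁻⁶ / 0.183 = 3.678×10⁻⁵ mol.
Incident flux: 3.678×10⁻⁵ / 0.751 = 4.897×10⁻⁵ einstein.
Absorbed by unknown: 0.725 × 4.897×10⁻⁵ = 3.550×10⁻⁵ mol.
Φ(unknown) = 1.23×10⁻⁵ / 3.550×10⁻⁵ = 0.346.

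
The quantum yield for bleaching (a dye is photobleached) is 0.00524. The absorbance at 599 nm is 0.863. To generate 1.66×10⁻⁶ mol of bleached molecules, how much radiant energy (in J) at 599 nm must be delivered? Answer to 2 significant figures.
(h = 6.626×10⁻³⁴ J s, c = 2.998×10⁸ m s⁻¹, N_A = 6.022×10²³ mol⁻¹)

Photons that must be absorbed: 1.66×10⁻⁶ / 0.00524 = 3.168×10⁻⁴ mol.
Fraction absorbed: 1 − 10^(−0.863) = 0.8629.
Incident photons needed: 3.168×10⁻⁴ / 0.8629 = 3.671×10⁻⁴ mol.
Photon energy: hc/λ = 3.316×10⁻¹⁹ J; per mole, 1.997×10⁵ J mol⁻¹.
Energy required: 3.671×10⁻⁴ × 1.997×10⁵ = 73 J.

73 J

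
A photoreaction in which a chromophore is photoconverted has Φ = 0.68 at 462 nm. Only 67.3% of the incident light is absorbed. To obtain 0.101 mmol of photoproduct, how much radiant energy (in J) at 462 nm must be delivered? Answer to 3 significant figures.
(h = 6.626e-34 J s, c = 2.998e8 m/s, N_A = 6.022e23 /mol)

Product: 0.101 mmol = 1.01e-4 mol.
Photons that must be absorbed: 1.01e-4 / 0.68 = 1.485e-4 mol.
Incident photons needed: 1.485e-4 / 0.673 = 2.207e-4 mol.
Photon energy: hc/λ = 4.300e-19 J; per mole, 2.589e5 J mol⁻¹.
Energy required: 2.207e-4 × 2.589e5 = 57.1 J.

57.1 J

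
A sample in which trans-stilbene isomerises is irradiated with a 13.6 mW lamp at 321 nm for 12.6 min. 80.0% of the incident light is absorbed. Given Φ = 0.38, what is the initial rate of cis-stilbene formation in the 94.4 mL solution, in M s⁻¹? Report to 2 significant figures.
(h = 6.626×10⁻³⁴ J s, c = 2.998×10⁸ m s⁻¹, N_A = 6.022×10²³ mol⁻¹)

1.2×10⁻⁷ M s⁻¹

Photon energy at 321 nm: hc/λ = (6.626×10⁻³⁴)(2.998×10⁸)/(321×10⁻⁹) = 6.188×10⁻¹⁹ J.
Energy delivered: (13.6 mW)(756 s) = 10.28 J.
Photons incident: 10.28 / 6.188×10⁻¹⁹ = 1.661×10¹⁹, i.e. 1.661×10¹⁹/6.022×10²³ = 2.758×10⁻⁵ mol.
Photons absorbed: 0.800 × 2.758×10⁻⁵ = 2.206×10⁻⁵ mol.
Product formed: 0.38 × 2.206×10⁻⁵ = 8.383×10⁻⁶ mol.
Rate: 8.383×10⁻⁶ mol / (756 s × 0.0944 L) = 1.2×10⁻⁷ M s⁻¹.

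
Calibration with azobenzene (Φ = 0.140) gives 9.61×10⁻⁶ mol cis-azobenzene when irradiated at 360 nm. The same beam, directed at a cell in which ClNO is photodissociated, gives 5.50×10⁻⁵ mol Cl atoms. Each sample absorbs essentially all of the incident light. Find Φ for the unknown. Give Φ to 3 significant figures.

Photons absorbed by the actinometer: 9.61×10⁻⁶ / 0.140 = 6.864×10⁻⁵ mol.
Φ(unknown) = 5.50×10⁻⁵ / 6.864×10⁻⁵ = 0.801.

Φ = 0.801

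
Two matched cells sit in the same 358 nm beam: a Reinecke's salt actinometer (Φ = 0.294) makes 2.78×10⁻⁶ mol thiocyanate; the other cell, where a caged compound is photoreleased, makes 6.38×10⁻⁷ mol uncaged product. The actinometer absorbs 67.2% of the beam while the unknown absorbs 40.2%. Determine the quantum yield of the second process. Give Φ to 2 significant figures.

Φ = 0.11

Photons absorbed by the actinometer: 2.78×10⁻⁶ / 0.294 = 9.456×10⁻⁶ mol.
Incident flux: 9.456×10⁻⁶ / 0.672 = 1.407×10⁻⁵ einstein.
Absorbed by unknown: 0.402 × 1.407×10⁻⁵ = 5.656×10⁻⁶ mol.
Φ(unknown) = 6.38×10⁻⁷ / 5.656×10⁻⁶ = 0.11.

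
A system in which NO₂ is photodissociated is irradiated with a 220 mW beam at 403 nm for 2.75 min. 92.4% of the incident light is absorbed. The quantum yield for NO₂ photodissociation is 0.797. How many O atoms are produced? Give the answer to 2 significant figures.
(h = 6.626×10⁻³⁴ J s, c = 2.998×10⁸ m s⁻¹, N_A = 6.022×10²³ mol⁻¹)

5.4×10¹⁹ atoms

Photon energy at 403 nm: hc/λ = (6.626×10⁻³⁴)(2.998×10⁸)/(403×10⁻⁹) = 4.929×10⁻¹⁹ J.
Energy delivered: (220 mW)(165 s) = 36.30 J.
Photons incident: 36.30 / 4.929×10⁻¹⁹ = 7.365×10¹⁹, i.e. 7.365×10¹⁹/6.022×10²³ = 1.223×10⁻⁴ mol.
Photons absorbed: 0.924 × 1.223×10⁻⁴ = 1.130×10⁻⁴ mol.
Product: Φ × n_abs = 0.797 × 1.130×10⁻⁴ = 9.006×10⁻⁵ mol.
As a count: 9.006×10⁻⁵ × 6.022×10²³ = 5.4×10¹⁹.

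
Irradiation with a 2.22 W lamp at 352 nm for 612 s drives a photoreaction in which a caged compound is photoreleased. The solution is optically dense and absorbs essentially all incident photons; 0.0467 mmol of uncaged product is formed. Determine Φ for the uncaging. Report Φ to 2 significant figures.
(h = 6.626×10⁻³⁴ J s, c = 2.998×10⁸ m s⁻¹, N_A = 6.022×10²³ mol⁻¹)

Product: 0.0467 mmol = 4.67×10⁻⁵ mol.
Photon energy at 352 nm: hc/λ = (6.626×10⁻³⁴)(2.998×10⁸)/(352×10⁻⁹) = 5.643×10⁻¹⁹ J.
Energy delivered: (2.22 W)(612 s) = 1359 J.
Photons incident: 1359 / 5.643×10⁻¹⁹ = 2.408×10²¹, i.e. 2.408×10²¹/6.022×10²³ = 0.003999 mol.
Φ = 4.67×10⁻⁵ mol / 0.003999 mol photons = 0.012.

Φ = 0.012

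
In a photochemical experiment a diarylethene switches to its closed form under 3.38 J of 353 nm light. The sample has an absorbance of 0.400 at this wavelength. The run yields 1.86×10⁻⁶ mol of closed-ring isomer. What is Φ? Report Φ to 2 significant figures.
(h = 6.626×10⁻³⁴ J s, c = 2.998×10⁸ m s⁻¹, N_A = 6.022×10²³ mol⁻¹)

Photon energy at 353 nm: hc/λ = (6.626×10⁻³⁴)(2.998×10⁸)/(353×10⁻⁹) = 5.627×10⁻¹⁹ J.
Photons incident: 3.38 / 5.627×10⁻¹⁹ = 6.007×10¹⁸, i.e. 6.007×10¹⁸/6.022×10²³ = 9.975×10⁻⁶ mol.
Fraction absorbed: 1 − 10^(−0.400) = 0.6019.
Photons absorbed: 0.6019 × 9.975×10⁻⁶ = 6.004×10⁻⁶ mol.
Φ = 1.86×10⁻⁶ mol / 6.004×10⁻⁶ mol photons = 0.31.

Φ = 0.31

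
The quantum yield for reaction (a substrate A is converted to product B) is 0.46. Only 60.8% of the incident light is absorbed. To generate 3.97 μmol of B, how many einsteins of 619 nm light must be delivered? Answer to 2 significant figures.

1.4×10⁻⁵ einstein

Product: 3.97 μmol = 3.97×10⁻⁶ mol.
Photons that must be absorbed: 3.97×10⁻⁶ / 0.46 = 8.630×10⁻⁶ mol.
Incident photons needed: 8.630×10⁻⁶ / 0.608 = 1.419×10⁻⁵ mol.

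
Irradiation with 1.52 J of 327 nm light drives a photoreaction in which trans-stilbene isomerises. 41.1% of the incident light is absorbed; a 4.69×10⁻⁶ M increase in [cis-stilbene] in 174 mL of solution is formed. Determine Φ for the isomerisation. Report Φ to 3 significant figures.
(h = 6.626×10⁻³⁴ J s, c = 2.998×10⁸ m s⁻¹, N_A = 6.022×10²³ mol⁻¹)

Φ = 0.478

Product: (4.69×10⁻⁶ M)(0.174 L) = 8.161×10⁻⁷ mol.
Photon energy at 327 nm: hc/λ = (6.626×10⁻³⁴)(2.998×10⁸)/(327×10⁻⁹) = 6.075×10⁻¹⁹ J.
Photons incident: 1.52 / 6.075×10⁻¹⁹ = 2.502×10¹⁸, i.e. 2.502×10¹⁸/6.022×10²³ = 4.155×10⁻⁶ mol.
Photons absorbed: 0.411 × 4.155×10⁻⁶ = 1.708×10⁻⁶ mol.
Φ = 8.161×10⁻⁷ mol / 1.708×10⁻⁶ mol photons = 0.478.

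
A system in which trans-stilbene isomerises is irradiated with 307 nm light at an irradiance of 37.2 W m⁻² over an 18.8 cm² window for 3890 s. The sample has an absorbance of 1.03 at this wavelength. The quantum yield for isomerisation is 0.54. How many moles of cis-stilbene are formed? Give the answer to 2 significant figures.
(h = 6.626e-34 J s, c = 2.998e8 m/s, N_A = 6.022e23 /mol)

3.4e-4 mol

Photon energy at 307 nm: hc/λ = (6.626e-34)(2.998e8)/(307e-9) = 6.471e-19 J.
Energy delivered: (37.2 W m⁻²)(18.8e-4 m²)(3890 s) = 272.1 J.
Photons incident: 272.1 / 6.471e-19 = 4.205e20, i.e. 4.205e20/6.022e23 = 6.983e-4 mol.
Fraction absorbed: 1 − 10^(−1.03) = 0.9067.
Photons absorbed: 0.9067 × 6.983e-4 = 6.331e-4 mol.
Product: Φ × n_abs = 0.54 × 6.331e-4 = 3.419e-4 mol.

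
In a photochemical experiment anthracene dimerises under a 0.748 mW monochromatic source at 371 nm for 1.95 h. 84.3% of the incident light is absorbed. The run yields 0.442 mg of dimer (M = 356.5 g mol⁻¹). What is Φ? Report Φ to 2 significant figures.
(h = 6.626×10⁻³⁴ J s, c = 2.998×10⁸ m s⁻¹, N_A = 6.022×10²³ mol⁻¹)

Product: 0.442 mg / 356.5 g mol⁻¹ = 1.240×10⁻⁶ mol.
Photon energy at 371 nm: hc/λ = (6.626×10⁻³⁴)(2.998×10⁸)/(371×10⁻⁹) = 5.354×10⁻¹⁹ J.
Energy delivered: (0.748 mW)(7020 s) = 5.251 J.
Photons incident: 5.251 / 5.354×10⁻¹⁹ = 9.808×10¹⁸, i.e. 9.808×10¹⁸/6.022×10²³ = 1.629×10⁻⁵ mol.
Photons absorbed: 0.843 × 1.629×10⁻⁵ = 1.373×10⁻⁵ mol.
Φ = 1.240×10⁻⁶ mol / 1.373×10⁻⁵ mol photons = 0.090.

Φ = 0.090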